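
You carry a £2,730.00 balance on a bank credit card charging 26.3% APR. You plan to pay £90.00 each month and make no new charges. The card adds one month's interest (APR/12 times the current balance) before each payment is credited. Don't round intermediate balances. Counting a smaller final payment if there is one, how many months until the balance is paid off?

Monthly rate r = 26.3%/12 = 2.19167% = 0.0219167.
Recurrence: B ← B·(1+r) − £90.00.
Month 1: interest £59.83; balance after payment £2,699.83.
Month 2: interest £59.17; balance after payment £2,669.00.
Closed form: n = −ln(1 − rB₀/P)/ln(1+r) = −ln(0.33519)/ln(1.02192) ≈ 50.417, so the balance reaches zero during payment 51.

51 months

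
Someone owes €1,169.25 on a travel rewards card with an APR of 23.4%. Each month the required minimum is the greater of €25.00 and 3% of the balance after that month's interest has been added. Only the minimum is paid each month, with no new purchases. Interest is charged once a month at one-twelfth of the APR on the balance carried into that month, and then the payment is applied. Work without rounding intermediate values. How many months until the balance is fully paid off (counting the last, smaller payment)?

85 months

Monthly rate r = 23.4%/12 = 1.95% = 0.0195.
While 3% of the post-interest balance exceeds €25.00, each month B ← (B·(1+r))·(1 − 0.03), i.e. B shrinks by the factor (1+r)·0.97 = 0.98891.
This holds for months 1–33. Entering month 34 the balance is €809.38; 3% of the post-interest balance is now below €25.00, so the flat €25.00 minimum applies from here.
From month 34 a fixed €25.00 at rate r clears €809.38 in 52 more payments. Total: 33 + 52 = 85 months.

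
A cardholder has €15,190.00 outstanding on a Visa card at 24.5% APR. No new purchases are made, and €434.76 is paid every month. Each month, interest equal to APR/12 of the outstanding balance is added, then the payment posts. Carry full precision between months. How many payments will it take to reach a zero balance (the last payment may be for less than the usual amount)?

62 payments

Monthly rate r = 24.5%/12 = 2.04167% = 0.0204167.
Recurrence: B ← B·(1+r) − €434.76.
Month 1: interest €310.13; balance after payment €15,065.37.
Month 2: interest €307.58; balance after payment €14,938.19.
Closed form: n = −ln(1 − rB₀/P)/ln(1+r) = −ln(0.28667)/ln(1.02042) ≈ 61.820, so the balance reaches zero during payment 62.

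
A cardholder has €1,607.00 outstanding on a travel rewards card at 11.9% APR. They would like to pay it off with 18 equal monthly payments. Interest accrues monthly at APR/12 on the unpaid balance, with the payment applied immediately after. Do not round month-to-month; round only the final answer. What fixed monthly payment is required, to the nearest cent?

Monthly rate r = 11.9%/12 = 0.991667% = 0.00991667.
Level-payment amortization: P = B₀·r / (1 − (1+r)^(−n)) = 1607.00·0.00991667 / (1 − 1.00992^(−18)).
Denominator 1 − (1+r)^(−18) = 0.162740102.
P = 15.9361 / 0.162740102 ≈ 97.92.

€97.92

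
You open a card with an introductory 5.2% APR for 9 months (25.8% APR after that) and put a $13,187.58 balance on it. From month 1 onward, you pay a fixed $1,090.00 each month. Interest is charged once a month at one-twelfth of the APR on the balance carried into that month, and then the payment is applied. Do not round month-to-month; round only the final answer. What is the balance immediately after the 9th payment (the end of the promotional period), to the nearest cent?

Promo months 1–9 at r₀ = 5.2%/12 = 0.00433333; months 10+ at r₁ = 25.8%/12 = 0.0215.
After month 9: iterate B ← B·(1+r₀) − $1,090.00 for 9 months → $3,729.13.

$3,729.13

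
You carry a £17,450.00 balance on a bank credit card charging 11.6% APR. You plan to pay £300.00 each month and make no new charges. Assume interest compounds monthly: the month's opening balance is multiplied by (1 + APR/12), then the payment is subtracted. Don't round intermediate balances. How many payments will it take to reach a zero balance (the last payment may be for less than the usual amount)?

86 months

Monthly rate r = 11.6%/12 = 0.966667% = 0.00966667.
Recurrence: B ← B·(1+r) − £300.00.
Month 1: interest £168.68; balance after payment £17,318.68.
Month 2: interest £167.41; balance after payment £17,186.10.
Closed form: n = −ln(1 − rB₀/P)/ln(1+r) = −ln(0.43772)/ln(1.00967) ≈ 85.878, so the balance reaches zero during payment 86.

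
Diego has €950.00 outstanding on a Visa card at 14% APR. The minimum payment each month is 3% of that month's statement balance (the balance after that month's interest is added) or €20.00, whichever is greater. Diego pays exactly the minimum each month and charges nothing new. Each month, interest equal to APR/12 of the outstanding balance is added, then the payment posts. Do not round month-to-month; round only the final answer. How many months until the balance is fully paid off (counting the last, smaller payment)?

Monthly rate r = 14%/12 = 1.16667% = 0.0116667.
While 3% of the post-interest balance exceeds €20.00, each month B ← (B·(1+r))·(1 − 0.03), i.e. B shrinks by the factor (1+r)·0.97 = 0.98132.
This holds for months 1–20. Entering month 21 the balance is €651.49; 3% of the post-interest balance is now below €20.00, so the flat €20.00 minimum applies from here.
From month 21 a fixed €20.00 at rate r clears €651.49 in 42 more payments. Total: 20 + 42 = 62 months.

62 months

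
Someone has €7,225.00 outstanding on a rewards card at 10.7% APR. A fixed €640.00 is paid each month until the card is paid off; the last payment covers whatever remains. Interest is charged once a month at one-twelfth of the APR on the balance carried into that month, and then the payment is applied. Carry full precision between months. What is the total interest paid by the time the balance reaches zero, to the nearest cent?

€424.08

Monthly rate r = 10.7%/12 = 0.891667% = 0.00891667.
Payoff takes n = ⌈−ln(1 − rB₀/P)/ln(1+r)⌉ = ⌈11.951⌉ = 12 payments; the last is €609.08.
Total paid = 11·€640.00 + €609.08 = €7,649.08.
Total interest = total paid − principal = €7,649.08 − €7,225.00 = €424.08.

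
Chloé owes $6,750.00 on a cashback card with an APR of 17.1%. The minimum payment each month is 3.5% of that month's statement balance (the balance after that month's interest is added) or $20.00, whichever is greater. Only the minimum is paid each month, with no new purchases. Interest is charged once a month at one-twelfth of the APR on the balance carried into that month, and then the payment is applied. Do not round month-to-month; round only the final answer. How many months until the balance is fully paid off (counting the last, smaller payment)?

Monthly rate r = 17.1%/12 = 1.425% = 0.01425.
While 3.5% of the post-interest balance exceeds $20.00, each month B ← (B·(1+r))·(1 − 0.035), i.e. B shrinks by the factor (1+r)·0.965 = 0.97875.
This holds for months 1–116. Entering month 117 the balance is $558.85; 3.5% of the post-interest balance is now below $20.00, so the flat $20.00 minimum applies from here.
From month 117 a fixed $20.00 at rate r clears $558.85 in 36 more payments. Total: 116 + 36 = 152 months.

152 months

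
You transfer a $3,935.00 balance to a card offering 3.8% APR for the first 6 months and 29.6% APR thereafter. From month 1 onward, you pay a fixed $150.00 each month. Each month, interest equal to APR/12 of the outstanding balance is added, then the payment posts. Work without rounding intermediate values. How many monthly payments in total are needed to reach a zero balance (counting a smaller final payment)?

36 payments

Promo months 1–6 at r₀ = 3.8%/12 = 0.00316667; months 7+ at r₁ = 29.6%/12 = 0.0246667.
After month 6: iterate B ← B·(1+r₀) − $150.00 for 6 months → $3,103.20.
Then at r₁ with $150.00/mo: n₂ = −ln(1 − r₁·B/P)/ln(1+r₁) ≈ 29.30 → 30 more payments.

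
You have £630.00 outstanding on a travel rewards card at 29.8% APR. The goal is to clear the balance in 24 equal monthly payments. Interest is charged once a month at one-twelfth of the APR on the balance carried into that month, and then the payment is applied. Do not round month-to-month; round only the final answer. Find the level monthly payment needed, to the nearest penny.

£35.16

Monthly rate r = 29.8%/12 = 2.48333% = 0.0248333.
Level-payment amortization: P = B₀·r / (1 − (1+r)^(−n)) = 630.00·0.0248333 / (1 − 1.02483^(−24)).
Denominator 1 − (1+r)^(−24) = 0.444962692.
P = 15.645 / 0.444962692 ≈ 35.16.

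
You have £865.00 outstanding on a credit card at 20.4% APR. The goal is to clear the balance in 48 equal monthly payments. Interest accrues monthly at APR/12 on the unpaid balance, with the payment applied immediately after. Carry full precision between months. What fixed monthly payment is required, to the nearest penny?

Monthly rate r = 20.4%/12 = 1.7% = 0.017.
Level-payment amortization: P = B₀·r / (1 − (1+r)^(−n)) = 865.00·0.017 / (1 − 1.017^(−48)).
Denominator 1 − (1+r)^(−48) = 0.554759912.
P = 14.705 / 0.554759912 ≈ 26.51.

£26.51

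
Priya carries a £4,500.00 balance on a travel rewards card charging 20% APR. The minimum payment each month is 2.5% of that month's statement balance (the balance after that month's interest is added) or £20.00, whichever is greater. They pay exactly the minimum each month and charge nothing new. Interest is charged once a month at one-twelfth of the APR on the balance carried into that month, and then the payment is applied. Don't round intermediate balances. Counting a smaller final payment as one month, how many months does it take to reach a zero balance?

Monthly rate r = 20%/12 = 1.66667% = 0.0166667.
While 2.5% of the post-interest balance exceeds £20.00, each month B ← (B·(1+r))·(1 − 0.025), i.e. B shrinks by the factor (1+r)·0.975 = 0.99125.
This holds for months 1–199. Entering month 200 the balance is £782.83; 2.5% of the post-interest balance is now below £20.00, so the flat £20.00 minimum applies from here.
From month 200 a fixed £20.00 at rate r clears £782.83 in 64 more payments. Total: 199 + 64 = 263 months.

263 months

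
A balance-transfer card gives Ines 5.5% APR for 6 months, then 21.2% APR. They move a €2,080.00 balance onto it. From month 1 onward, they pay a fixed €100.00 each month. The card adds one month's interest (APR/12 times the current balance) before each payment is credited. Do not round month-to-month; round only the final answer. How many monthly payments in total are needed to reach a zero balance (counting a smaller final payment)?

Promo months 1–6 at r₀ = 5.5%/12 = 0.00458333; months 7+ at r₁ = 21.2%/12 = 0.0176667.
After month 6: iterate B ← B·(1+r₀) − €100.00 for 6 months → €1,530.94.
Then at r₁ with €100.00/mo: n₂ = −ln(1 − r₁·B/P)/ln(1+r₁) ≈ 18.01 → 19 more payments.

25 months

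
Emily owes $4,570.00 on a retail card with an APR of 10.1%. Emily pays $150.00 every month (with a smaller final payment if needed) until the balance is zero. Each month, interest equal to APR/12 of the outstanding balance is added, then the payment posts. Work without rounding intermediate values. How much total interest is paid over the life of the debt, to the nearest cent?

Monthly rate r = 10.1%/12 = 0.841667% = 0.00841667.
Payoff takes n = ⌈−ln(1 − rB₀/P)/ln(1+r)⌉ = ⌈35.351⌉ = 36 payments; the last is $52.74.
Total paid = 35·$150.00 + $52.74 = $5,302.74.
Total interest = total paid − principal = $5,302.74 − $4,570.00 = $732.74.

$732.74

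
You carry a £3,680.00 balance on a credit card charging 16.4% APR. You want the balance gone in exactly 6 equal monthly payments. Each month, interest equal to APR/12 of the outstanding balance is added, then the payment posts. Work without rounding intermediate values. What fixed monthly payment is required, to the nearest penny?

£643.00

Monthly rate r = 16.4%/12 = 1.36667% = 0.0136667.
Level-payment amortization: P = B₀·r / (1 − (1+r)^(−n)) = 3680.00·0.0136667 / (1 − 1.01367^(−6)).
Denominator 1 − (1+r)^(−6) = 0.0782163355.
P = 50.2933 / 0.0782163355 ≈ 643.00.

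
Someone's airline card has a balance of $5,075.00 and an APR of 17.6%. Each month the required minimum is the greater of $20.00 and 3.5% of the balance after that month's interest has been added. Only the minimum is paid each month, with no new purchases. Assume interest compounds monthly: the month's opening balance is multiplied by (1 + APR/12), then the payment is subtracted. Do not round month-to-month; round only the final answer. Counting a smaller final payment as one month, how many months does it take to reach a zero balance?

Monthly rate r = 17.6%/12 = 1.46667% = 0.0146667.
While 3.5% of the post-interest balance exceeds $20.00, each month B ← (B·(1+r))·(1 − 0.035), i.e. B shrinks by the factor (1+r)·0.965 = 0.97915.
This holds for months 1–105. Entering month 106 the balance is $555.60; 3.5% of the post-interest balance is now below $20.00, so the flat $20.00 minimum applies from here.
From month 106 a fixed $20.00 at rate r clears $555.60 in 36 more payments. Total: 105 + 36 = 141 months.

141 months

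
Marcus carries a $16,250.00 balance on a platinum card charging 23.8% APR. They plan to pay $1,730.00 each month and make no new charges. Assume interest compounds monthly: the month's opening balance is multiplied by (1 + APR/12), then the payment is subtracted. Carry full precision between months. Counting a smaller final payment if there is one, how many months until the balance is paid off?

Monthly rate r = 23.8%/12 = 1.98333% = 0.0198333.
Recurrence: B ← B·(1+r) − $1,730.00.
Month 1: interest $322.29; balance after payment $14,842.29.
Month 2: interest $294.37; balance after payment $13,406.66.
Closed form: n = −ln(1 − rB₀/P)/ln(1+r) = −ln(0.8137)/ln(1.01983) ≈ 10.497, so the balance reaches zero during payment 11.

11 months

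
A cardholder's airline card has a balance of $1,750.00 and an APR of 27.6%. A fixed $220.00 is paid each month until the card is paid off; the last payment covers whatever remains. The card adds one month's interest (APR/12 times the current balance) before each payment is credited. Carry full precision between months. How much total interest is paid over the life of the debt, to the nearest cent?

$205.15

Monthly rate r = 27.6%/12 = 2.3% = 0.023.
Payoff takes n = ⌈−ln(1 − rB₀/P)/ln(1+r)⌉ = ⌈8.886⌉ = 9 payments; the last is $195.15.
Total paid = 8·$220.00 + $195.15 = $1,955.15.
Total interest = total paid − principal = $1,955.15 − $1,750.00 = $205.15.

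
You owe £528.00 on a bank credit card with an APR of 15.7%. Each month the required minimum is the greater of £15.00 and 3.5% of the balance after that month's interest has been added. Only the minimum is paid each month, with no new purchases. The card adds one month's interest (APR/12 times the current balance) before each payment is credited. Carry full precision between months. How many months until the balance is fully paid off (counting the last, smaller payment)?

46 months

Monthly rate r = 15.7%/12 = 1.30833% = 0.0130833.
While 3.5% of the post-interest balance exceeds £15.00, each month B ← (B·(1+r))·(1 − 0.035), i.e. B shrinks by the factor (1+r)·0.965 = 0.97763.
This holds for months 1–10. Entering month 11 the balance is £421.07; 3.5% of the post-interest balance is now below £15.00, so the flat £15.00 minimum applies from here.
From month 11 a fixed £15.00 at rate r clears £421.07 in 36 more payments. Total: 10 + 36 = 46 months.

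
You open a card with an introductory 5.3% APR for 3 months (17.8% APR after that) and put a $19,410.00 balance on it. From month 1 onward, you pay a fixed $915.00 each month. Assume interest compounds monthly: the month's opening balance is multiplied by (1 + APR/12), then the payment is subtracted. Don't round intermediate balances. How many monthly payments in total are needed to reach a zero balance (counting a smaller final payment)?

25 payments

Promo months 1–3 at r₀ = 5.3%/12 = 0.00441667; months 4+ at r₁ = 17.8%/12 = 0.0148333.
After month 3: iterate B ← B·(1+r₀) − $915.00 for 3 months → $16,911.18.
Then at r₁ with $915.00/mo: n₂ = −ln(1 − r₁·B/P)/ln(1+r₁) ≈ 21.76 → 22 more payments.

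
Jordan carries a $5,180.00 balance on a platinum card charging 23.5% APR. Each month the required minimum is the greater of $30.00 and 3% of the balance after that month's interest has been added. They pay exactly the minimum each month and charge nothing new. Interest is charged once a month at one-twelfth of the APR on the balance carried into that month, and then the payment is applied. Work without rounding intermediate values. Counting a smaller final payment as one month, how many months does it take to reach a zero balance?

204 months

Monthly rate r = 23.5%/12 = 1.95833% = 0.0195833.
While 3% of the post-interest balance exceeds $30.00, each month B ← (B·(1+r))·(1 − 0.03), i.e. B shrinks by the factor (1+r)·0.97 = 0.989.
This holds for months 1–151. Entering month 152 the balance is $974.30; 3% of the post-interest balance is now below $30.00, so the flat $30.00 minimum applies from here.
From month 152 a fixed $30.00 at rate r clears $974.30 in 53 more payments. Total: 151 + 53 = 204 months.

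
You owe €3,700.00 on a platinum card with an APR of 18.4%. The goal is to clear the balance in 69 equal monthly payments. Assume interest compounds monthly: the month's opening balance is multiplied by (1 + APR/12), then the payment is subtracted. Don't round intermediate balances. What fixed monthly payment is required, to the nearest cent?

Monthly rate r = 18.4%/12 = 1.53333% = 0.0153333.
Level-payment amortization: P = B₀·r / (1 − (1+r)^(−n)) = 3700.00·0.0153333 / (1 − 1.01533^(−69)).
Denominator 1 − (1+r)^(−69) = 0.650051977.
P = 56.7333 / 0.650051977 ≈ 87.28.

€87.28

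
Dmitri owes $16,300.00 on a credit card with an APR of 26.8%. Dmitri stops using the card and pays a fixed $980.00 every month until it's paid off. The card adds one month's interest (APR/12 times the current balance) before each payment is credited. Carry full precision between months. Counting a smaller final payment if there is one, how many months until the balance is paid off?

22 months

Monthly rate r = 26.8%/12 = 2.23333% = 0.0223333.
Recurrence: B ← B·(1+r) − $980.00.
Month 1: interest $364.03; balance after payment $15,684.03.
Month 2: interest $350.28; balance after payment $15,054.31.
Closed form: n = −ln(1 − rB₀/P)/ln(1+r) = −ln(0.62854)/ln(1.02233) ≈ 21.024, so the balance reaches zero during payment 22.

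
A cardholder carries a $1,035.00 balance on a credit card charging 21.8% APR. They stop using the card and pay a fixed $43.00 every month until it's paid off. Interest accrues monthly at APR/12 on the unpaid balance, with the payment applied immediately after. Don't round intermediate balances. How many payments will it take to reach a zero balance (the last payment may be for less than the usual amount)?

Monthly rate r = 21.8%/12 = 1.81667% = 0.0181667.
Recurrence: B ← B·(1+r) − $43.00.
Month 1: interest $18.80; balance after payment $1,010.80.
Month 2: interest $18.36; balance after payment $986.17.
Closed form: n = −ln(1 − rB₀/P)/ln(1+r) = −ln(0.56273)/ln(1.01817) ≈ 31.935, so the balance reaches zero during payment 32.

32 payments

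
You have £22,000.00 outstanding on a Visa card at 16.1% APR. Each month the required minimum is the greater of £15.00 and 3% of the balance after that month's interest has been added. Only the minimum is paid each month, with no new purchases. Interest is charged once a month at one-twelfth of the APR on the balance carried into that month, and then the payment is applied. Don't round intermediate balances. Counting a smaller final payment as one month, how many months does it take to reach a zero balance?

Monthly rate r = 16.1%/12 = 1.34167% = 0.0134167.
While 3% of the post-interest balance exceeds £15.00, each month B ← (B·(1+r))·(1 − 0.03), i.e. B shrinks by the factor (1+r)·0.97 = 0.98301.
This holds for months 1–222. Entering month 223 the balance is £490.56; 3% of the post-interest balance is now below £15.00, so the flat £15.00 minimum applies from here.
From month 223 a fixed £15.00 at rate r clears £490.56 in 44 more payments. Total: 222 + 44 = 266 months.

266 months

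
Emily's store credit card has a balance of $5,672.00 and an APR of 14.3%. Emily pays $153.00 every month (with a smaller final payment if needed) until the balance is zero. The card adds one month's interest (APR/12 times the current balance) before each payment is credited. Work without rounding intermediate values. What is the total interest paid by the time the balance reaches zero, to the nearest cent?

Monthly rate r = 14.3%/12 = 1.19167% = 0.0119167.
Payoff takes n = ⌈−ln(1 − rB₀/P)/ln(1+r)⌉ = ⌈49.213⌉ = 50 payments; the last is $32.77.
Total paid = 49·$153.00 + $32.77 = $7,529.77.
Total interest = total paid − principal = $7,529.77 − $5,672.00 = $1,857.77.

$1,857.77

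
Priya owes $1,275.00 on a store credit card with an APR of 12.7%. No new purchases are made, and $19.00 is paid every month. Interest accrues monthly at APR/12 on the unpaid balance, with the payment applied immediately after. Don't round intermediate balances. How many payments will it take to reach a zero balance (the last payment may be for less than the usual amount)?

118 months

Monthly rate r = 12.7%/12 = 1.05833% = 0.0105833.
Recurrence: B ← B·(1+r) − $19.00.
Month 1: interest $13.49; balance after payment $1,269.49.
Month 2: interest $13.44; balance after payment $1,263.93.
Closed form: n = −ln(1 − rB₀/P)/ln(1+r) = −ln(0.2898)/ln(1.01058) ≈ 117.647, so the balance reaches zero during payment 118.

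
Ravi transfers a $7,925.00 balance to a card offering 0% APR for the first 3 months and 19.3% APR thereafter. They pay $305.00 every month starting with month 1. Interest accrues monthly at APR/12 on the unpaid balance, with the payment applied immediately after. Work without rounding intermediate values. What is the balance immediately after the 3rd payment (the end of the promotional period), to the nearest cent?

Promo months 1–3 at r₀ = 0%/12 = 0; months 4+ at r₁ = 19.3%/12 = 0.0160833.
After month 3 (no interest yet): B = $7,925.00 − 3·$305.00 = $7,010.00.

$7,010.00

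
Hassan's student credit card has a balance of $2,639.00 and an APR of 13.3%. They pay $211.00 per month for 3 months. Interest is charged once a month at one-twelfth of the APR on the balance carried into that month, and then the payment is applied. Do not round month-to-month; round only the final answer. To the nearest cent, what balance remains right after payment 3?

Monthly rate r = 13.3%/12 = 1.10833% = 0.0110833.
Each month: B ← B·(1+r) − $211.00.
Month 1: interest $29.25; balance after payment $2,457.25.
Month 2: interest $27.23; balance after payment $2,273.48.
Month 3: interest $25.20; balance after payment $2,087.68.

$2,087.68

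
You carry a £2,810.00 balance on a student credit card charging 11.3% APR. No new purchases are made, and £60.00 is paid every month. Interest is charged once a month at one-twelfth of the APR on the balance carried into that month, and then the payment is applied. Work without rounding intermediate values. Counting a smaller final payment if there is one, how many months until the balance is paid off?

63 months

Monthly rate r = 11.3%/12 = 0.941667% = 0.00941667.
Recurrence: B ← B·(1+r) − £60.00.
Month 1: interest £26.46; balance after payment £2,776.46.
Month 2: interest £26.15; balance after payment £2,742.61.
Closed form: n = −ln(1 − rB₀/P)/ln(1+r) = −ln(0.55899)/ln(1.00942) ≈ 62.056, so the balance reaches zero during payment 63.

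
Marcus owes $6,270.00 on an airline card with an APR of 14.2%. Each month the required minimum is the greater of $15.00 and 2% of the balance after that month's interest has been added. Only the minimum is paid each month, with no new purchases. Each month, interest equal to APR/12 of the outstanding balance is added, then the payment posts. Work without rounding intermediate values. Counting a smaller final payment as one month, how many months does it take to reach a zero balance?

Monthly rate r = 14.2%/12 = 1.18333% = 0.0118333.
While 2% of the post-interest balance exceeds $15.00, each month B ← (B·(1+r))·(1 − 0.02), i.e. B shrinks by the factor (1+r)·0.98 = 0.9916.
This holds for months 1–254. Entering month 255 the balance is $735.14; 2% of the post-interest balance is now below $15.00, so the flat $15.00 minimum applies from here.
From month 255 a fixed $15.00 at rate r clears $735.14 in 74 more payments. Total: 254 + 74 = 328 months.

328 months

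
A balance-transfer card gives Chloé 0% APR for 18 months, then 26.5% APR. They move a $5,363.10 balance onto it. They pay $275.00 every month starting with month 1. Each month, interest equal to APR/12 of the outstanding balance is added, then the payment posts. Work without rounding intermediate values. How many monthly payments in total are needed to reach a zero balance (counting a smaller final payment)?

20 payments

Promo months 1–18 at r₀ = 0%/12 = 0; months 19+ at r₁ = 26.5%/12 = 0.0220833.
After month 18 (no interest yet): B = $5,363.10 − 18·$275.00 = $413.10.
Then at r₁ with $275.00/mo: n₂ = −ln(1 − r₁·B/P)/ln(1+r₁) ≈ 1.54 → 2 more payments.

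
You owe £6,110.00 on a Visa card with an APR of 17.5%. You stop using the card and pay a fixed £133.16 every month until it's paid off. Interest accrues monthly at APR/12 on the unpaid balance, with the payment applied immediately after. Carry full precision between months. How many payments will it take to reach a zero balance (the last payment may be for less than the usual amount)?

Monthly rate r = 17.5%/12 = 1.45833% = 0.0145833.
Recurrence: B ← B·(1+r) − £133.16.
Month 1: interest £89.10; balance after payment £6,065.94.
Month 2: interest £88.46; balance after payment £6,021.25.
Closed form: n = −ln(1 − rB₀/P)/ln(1+r) = −ln(0.33085)/ln(1.01458) ≈ 76.398, so the balance reaches zero during payment 77.

77 months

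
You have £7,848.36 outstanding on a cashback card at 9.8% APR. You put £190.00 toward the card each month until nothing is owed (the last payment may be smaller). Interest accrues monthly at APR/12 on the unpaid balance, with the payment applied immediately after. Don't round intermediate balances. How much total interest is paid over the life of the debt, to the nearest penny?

Monthly rate r = 9.8%/12 = 0.816667% = 0.00816667.
Payoff takes n = ⌈−ln(1 − rB₀/P)/ln(1+r)⌉ = ⌈50.593⌉ = 51 payments; the last is £112.80.
Total paid = 50·£190.00 + £112.80 = £9,612.80.
Total interest = total paid − principal = £9,612.80 − £7,848.36 = £1,764.44.

£1,764.44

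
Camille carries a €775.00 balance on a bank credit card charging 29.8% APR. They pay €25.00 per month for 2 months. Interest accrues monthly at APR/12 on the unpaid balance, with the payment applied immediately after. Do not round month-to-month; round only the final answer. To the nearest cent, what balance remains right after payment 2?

Monthly rate r = 29.8%/12 = 2.48333% = 0.0248333.
Each month: B ← B·(1+r) − €25.00.
Month 1: interest €19.25; balance after payment €769.25.
Month 2: interest €19.10; balance after payment €763.35.

€763.35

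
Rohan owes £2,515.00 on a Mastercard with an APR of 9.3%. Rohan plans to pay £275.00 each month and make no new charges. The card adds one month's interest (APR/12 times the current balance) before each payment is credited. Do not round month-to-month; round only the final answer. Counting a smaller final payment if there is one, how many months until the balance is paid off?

10 months

Monthly rate r = 9.3%/12 = 0.775% = 0.00775.
Recurrence: B ← B·(1+r) − £275.00.
Month 1: interest £19.49; balance after payment £2,259.49.
Month 2: interest £17.51; balance after payment £2,002.00.
Closed form: n = −ln(1 − rB₀/P)/ln(1+r) = −ln(0.92912)/ln(1.00775) ≈ 9.522, so the balance reaches zero during payment 10.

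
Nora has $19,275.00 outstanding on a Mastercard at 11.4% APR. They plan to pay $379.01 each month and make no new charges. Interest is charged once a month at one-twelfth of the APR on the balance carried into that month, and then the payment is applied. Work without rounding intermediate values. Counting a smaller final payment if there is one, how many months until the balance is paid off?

70 months

Monthly rate r = 11.4%/12 = 0.95% = 0.0095.
Recurrence: B ← B·(1+r) − $379.01.
Month 1: interest $183.11; balance after payment $19,079.10.
Month 2: interest $181.25; balance after payment $18,881.34.
Closed form: n = −ln(1 − rB₀/P)/ln(1+r) = −ln(0.51687)/ln(1.0095) ≈ 69.800, so the balance reaches zero during payment 70.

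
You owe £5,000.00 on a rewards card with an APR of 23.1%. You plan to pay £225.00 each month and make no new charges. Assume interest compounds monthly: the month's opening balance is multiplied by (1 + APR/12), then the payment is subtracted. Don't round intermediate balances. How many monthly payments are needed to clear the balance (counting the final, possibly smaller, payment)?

Monthly rate r = 23.1%/12 = 1.925% = 0.01925.
Recurrence: B ← B·(1+r) − £225.00.
Month 1: interest £96.25; balance after payment £4,871.25.
Month 2: interest £93.77; balance after payment £4,740.02.
Closed form: n = −ln(1 − rB₀/P)/ln(1+r) = −ln(0.57222)/ln(1.01925) ≈ 29.277, so the balance reaches zero during payment 30.

30 payments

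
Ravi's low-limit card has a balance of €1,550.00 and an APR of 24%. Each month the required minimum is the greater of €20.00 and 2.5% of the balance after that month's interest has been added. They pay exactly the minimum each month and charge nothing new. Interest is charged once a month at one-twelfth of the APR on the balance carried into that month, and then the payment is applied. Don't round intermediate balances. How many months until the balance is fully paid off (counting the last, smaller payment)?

Monthly rate r = 24%/12 = 2% = 0.02.
While 2.5% of the post-interest balance exceeds €20.00, each month B ← (B·(1+r))·(1 − 0.025), i.e. B shrinks by the factor (1+r)·0.975 = 0.9945.
This holds for months 1–124. Entering month 125 the balance is €782.21; 2.5% of the post-interest balance is now below €20.00, so the flat €20.00 minimum applies from here.
From month 125 a fixed €20.00 at rate r clears €782.21 in 77 more payments. Total: 124 + 77 = 201 months.

201 months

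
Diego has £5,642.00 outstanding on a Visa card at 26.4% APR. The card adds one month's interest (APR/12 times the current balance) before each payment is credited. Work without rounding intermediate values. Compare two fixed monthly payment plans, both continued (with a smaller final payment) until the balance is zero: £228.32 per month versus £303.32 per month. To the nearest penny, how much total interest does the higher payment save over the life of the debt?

Monthly rate r = 26.4%/12 = 2.2% = 0.022.
At £228.32/mo: n = ⌈−ln(1 − rB₀/P)/ln(1+r)⌉ = 37 payments (last £11.24); total interest = total paid − £5,642.00 = £2,588.76.
At £303.32/mo: 25 payments (last £56.70); total interest £1,694.38.
Interest saved = £2,588.76 − £1,694.38 = £894.38.

£894.38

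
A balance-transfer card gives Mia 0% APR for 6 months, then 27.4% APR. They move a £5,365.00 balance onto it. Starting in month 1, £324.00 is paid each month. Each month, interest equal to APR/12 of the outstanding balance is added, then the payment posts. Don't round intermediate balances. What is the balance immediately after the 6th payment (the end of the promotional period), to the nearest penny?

£3,421.00

Promo months 1–6 at r₀ = 0%/12 = 0; months 7+ at r₁ = 27.4%/12 = 0.0228333.
After month 6 (no interest yet): B = £5,365.00 − 6·£324.00 = £3,421.00.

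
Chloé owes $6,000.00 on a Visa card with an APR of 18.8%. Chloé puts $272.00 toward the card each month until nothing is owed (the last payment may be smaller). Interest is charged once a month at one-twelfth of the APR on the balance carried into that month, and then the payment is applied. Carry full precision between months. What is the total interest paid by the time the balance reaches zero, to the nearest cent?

Monthly rate r = 18.8%/12 = 1.56667% = 0.0156667.
Payoff takes n = ⌈−ln(1 − rB₀/P)/ln(1+r)⌉ = ⌈27.276⌉ = 28 payments; the last is $75.62.
Total paid = 27·$272.00 + $75.62 = $7,419.62.
Total interest = total paid − principal = $7,419.62 − $6,000.00 = $1,419.62.

$1,419.62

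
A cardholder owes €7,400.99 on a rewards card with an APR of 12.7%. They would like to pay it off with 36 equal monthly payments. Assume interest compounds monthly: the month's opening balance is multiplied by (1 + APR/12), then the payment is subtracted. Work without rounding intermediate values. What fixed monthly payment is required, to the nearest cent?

€248.30

Monthly rate r = 12.7%/12 = 1.05833% = 0.0105833.
Level-payment amortization: P = B₀·r / (1 − (1+r)^(−n)) = 7400.99·0.0105833 / (1 − 1.01058^(−36)).
Denominator 1 − (1+r)^(−36) = 0.31545301.
P = 78.3271 / 0.31545301 ≈ 248.30.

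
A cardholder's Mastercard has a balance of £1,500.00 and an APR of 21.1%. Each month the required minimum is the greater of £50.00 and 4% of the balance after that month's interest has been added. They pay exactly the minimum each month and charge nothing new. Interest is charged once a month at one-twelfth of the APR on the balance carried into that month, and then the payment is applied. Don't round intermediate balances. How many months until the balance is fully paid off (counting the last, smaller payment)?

41 months

Monthly rate r = 21.1%/12 = 1.75833% = 0.0175833.
While 4% of the post-interest balance exceeds £50.00, each month B ← (B·(1+r))·(1 − 0.04), i.e. B shrinks by the factor (1+r)·0.96 = 0.97688.
This holds for months 1–9. Entering month 10 the balance is £1,215.24; 4% of the post-interest balance is now below £50.00, so the flat £50.00 minimum applies from here.
From month 10 a fixed £50.00 at rate r clears £1,215.24 in 32 more payments. Total: 9 + 32 = 41 months.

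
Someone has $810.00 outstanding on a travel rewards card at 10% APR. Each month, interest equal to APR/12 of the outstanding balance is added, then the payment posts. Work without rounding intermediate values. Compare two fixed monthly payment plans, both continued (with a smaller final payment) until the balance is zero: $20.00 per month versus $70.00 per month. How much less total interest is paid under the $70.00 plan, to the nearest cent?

Monthly rate r = 10%/12 = 0.833333% = 0.00833333.
At $20.00/mo: n = ⌈−ln(1 − rB₀/P)/ln(1+r)⌉ = 50 payments (last $12.29); total interest = total paid − $810.00 = $182.29.
At $70.00/mo: 13 payments (last $15.35); total interest $45.35.
Interest saved = $182.29 − $45.35 = $136.94.

$136.94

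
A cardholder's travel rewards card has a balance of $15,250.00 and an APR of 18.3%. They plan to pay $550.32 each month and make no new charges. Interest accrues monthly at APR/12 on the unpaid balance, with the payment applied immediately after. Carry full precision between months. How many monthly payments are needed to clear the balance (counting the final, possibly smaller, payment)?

Monthly rate r = 18.3%/12 = 1.525% = 0.01525.
Recurrence: B ← B·(1+r) − $550.32.
Month 1: interest $232.56; balance after payment $14,932.24.
Month 2: interest $227.72; balance after payment $14,609.64.
Closed form: n = −ln(1 − rB₀/P)/ln(1+r) = −ln(0.5774)/ln(1.01525) ≈ 36.288, so the balance reaches zero during payment 37.

37 payments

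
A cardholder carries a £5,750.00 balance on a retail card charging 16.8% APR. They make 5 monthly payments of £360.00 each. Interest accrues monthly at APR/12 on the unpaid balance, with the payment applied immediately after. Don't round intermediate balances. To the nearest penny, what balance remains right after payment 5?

Monthly rate r = 16.8%/12 = 1.4% = 0.014.
Each month: B ← B·(1+r) − £360.00.
Month 1: interest £80.50; balance after payment £5,470.50.
Month 2: interest £76.59; balance after payment £5,187.09.
Month 3: interest £72.62; balance after payment £4,899.71.
Month 4: interest £68.60; balance after payment £4,608.30.
Month 5: interest £64.52; balance after payment £4,312.82.

£4,312.82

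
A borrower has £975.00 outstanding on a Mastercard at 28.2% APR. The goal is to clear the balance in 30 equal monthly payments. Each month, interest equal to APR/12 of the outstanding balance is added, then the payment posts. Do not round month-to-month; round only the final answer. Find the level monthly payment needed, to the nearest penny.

£45.66

Monthly rate r = 28.2%/12 = 2.35% = 0.0235.
Level-payment amortization: P = B₀·r / (1 − (1+r)^(−n)) = 975.00·0.0235 / (1 − 1.0235^(−30)).
Denominator 1 − (1+r)^(−30) = 0.501844889.
P = 22.9125 / 0.501844889 ≈ 45.66.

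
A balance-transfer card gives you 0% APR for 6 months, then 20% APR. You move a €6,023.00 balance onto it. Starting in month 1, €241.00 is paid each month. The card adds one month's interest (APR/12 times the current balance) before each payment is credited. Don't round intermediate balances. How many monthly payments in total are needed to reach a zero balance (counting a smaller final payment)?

Promo months 1–6 at r₀ = 0%/12 = 0; months 7+ at r₁ = 20%/12 = 0.0166667.
After month 6 (no interest yet): B = €6,023.00 − 6·€241.00 = €4,577.00.
Then at r₁ with €241.00/mo: n₂ = −ln(1 − r₁·B/P)/ln(1+r₁) ≈ 23.02 → 24 more payments.

30 months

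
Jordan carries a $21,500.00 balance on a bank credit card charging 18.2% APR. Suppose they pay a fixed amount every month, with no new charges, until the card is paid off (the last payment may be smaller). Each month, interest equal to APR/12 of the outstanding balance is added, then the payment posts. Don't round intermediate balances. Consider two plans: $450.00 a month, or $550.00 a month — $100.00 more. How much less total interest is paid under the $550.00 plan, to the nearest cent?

Monthly rate r = 18.2%/12 = 1.51667% = 0.0151667.
At $450.00/mo: n = ⌈−ln(1 − rB₀/P)/ln(1+r)⌉ = 86 payments (last $304.18); total interest = total paid − $21,500.00 = $17,054.18.
At $550.00/mo: 60 payments (last $385.58); total interest $11,335.58.
Interest saved = $17,054.18 − $11,335.58 = $5,718.60.

$5,718.60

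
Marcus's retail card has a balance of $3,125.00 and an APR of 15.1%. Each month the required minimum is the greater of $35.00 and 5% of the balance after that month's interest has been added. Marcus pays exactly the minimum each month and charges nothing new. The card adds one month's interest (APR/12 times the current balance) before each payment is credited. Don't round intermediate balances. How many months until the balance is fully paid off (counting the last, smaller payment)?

Monthly rate r = 15.1%/12 = 1.25833% = 0.0125833.
While 5% of the post-interest balance exceeds $35.00, each month B ← (B·(1+r))·(1 − 0.05), i.e. B shrinks by the factor (1+r)·0.95 = 0.96195.
This holds for months 1–39. Entering month 40 the balance is $688.45; 5% of the post-interest balance is now below $35.00, so the flat $35.00 minimum applies from here.
From month 40 a fixed $35.00 at rate r clears $688.45 in 23 more payments. Total: 39 + 23 = 62 months.

62 months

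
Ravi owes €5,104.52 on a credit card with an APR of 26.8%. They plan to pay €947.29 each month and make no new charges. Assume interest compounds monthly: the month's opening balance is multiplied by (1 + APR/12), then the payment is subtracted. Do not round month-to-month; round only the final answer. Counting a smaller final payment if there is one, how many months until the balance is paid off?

6 months

Monthly rate r = 26.8%/12 = 2.23333% = 0.0223333.
Recurrence: B ← B·(1+r) − €947.29.
Month 1: interest €114.00; balance after payment €4,271.23.
Month 2: interest €95.39; balance after payment €3,419.33.
Month 3: interest €76.37; balance after payment €2,548.41.
Month 4: interest €56.91; balance after payment €1,658.03.
Month 5: interest €37.03; balance after payment €747.77.
Month 6: interest €16.70; balance after payment €0.00.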